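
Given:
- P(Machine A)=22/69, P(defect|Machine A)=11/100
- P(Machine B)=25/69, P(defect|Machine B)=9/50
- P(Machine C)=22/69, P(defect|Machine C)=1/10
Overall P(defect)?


P(B) = Σ P(B|Aᵢ)×P(Aᵢ)
  11/100×22/69 = 121/3450
  9/50×25/69 = 3/46
  1/10×22/69 = 11/345
Sum = 76/575

P(defect) = 76/575 ≈ 13.22%


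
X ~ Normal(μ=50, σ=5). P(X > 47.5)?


z = (47.5-50)/5 = -0.5
P(X > 47.5) = 1 - P(Z ≤ -0.5) = 1 - 0.3085 = 0.6915

P(X > 47.5) ≈ 0.6915


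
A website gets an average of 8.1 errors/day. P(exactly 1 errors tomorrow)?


Poisson(λ=8.1): P(X=1) = e^(-λ)×λ^k/k!
= e^(-8.1) × 8.1^1 / 1!
≈ 0.0003035391381 × 8.1 / 1 ≈ 0.002459

P(X=1) ≈ 0.002459 ≈ 0.25%


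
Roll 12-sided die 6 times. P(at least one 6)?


P(no 6)^6 = (11/12)^6 = 1771561/2985984
P(≥1) = 1 - 1771561/2985984 = 1214423/2985984

P = 1214423/2985984 ≈ 40.67%


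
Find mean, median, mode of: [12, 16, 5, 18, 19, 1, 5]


Sorted: [1, 5, 5, 12, 16, 18, 19]
Mean = 76/7
Median = 12
Freq: {12: 1, 16: 1, 5: 2, 18: 1, 19: 1, 1: 1}
Mode: [5]

Mean=76/7, Median=12, Mode=5


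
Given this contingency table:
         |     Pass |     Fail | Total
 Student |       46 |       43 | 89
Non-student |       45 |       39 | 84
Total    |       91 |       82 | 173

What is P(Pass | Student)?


P(Pass | Student) = 46/(46+43) = 46/89

P(Pass|Student) = 46/89 ≈ 51.69%


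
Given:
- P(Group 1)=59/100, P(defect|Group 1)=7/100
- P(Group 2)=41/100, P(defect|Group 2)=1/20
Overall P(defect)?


P(B) = Σ P(B|Aᵢ)×P(Aᵢ)
  7/100×59/100 = 413/10000
  1/20×41/100 = 41/2000
Sum = 309/5000

P(defect) = 309/5000 ≈ 6.18%


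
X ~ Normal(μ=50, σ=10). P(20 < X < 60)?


z₁=(20-50)/10=-3.0, z₂=(60-50)/10=1.0
P = Φ(1.0) - Φ(-3.0) = 0.841345 - 0.001350 = 0.839995 ≈ 0.8400

P(20 < X < 60) ≈ 0.8400


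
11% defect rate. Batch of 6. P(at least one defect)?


P(all good) = (89/100)^6 = 496981290961/1000000000000
P(≥1 defect) = 503018709039/1000000000000

P = 503018709039/1000000000000 ≈ 50.30%


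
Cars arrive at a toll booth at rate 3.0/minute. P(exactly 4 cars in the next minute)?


Poisson(λ=3.0): P(X=4) = e^(-λ)×λ^k/k!
= e^(-3.0) × 3.0^4 / 4!
≈ 0.04978706837 × 81 / 24 ≈ 0.168031

P(X=4) ≈ 0.168031 ≈ 16.80%


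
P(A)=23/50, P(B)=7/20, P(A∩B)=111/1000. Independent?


P(A)×P(B) = 161/1000
P(A∩B) = 111/1000
Not equal → NOT independent

No, not independent


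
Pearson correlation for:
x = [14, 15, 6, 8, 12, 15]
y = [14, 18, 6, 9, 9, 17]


n=6, Σx=70, Σy=73, Σxy=937, Σx²=890, Σy²=1007
r = (6×937 - 70×73)/√((6×890 - 70²)(6×1007 - 73²))
= 512/√(440×713) = 512/√313720 ≈ 512/560.1071 ≈ 0.9141

r ≈ 0.9141


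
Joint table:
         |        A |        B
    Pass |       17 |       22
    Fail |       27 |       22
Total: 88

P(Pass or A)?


P(Pass∨A) = P(Pass) + P(A) - P(Pass∧A)
= (39 + 44 - 17)/88 = 66/88 = 3/4

P = 3/4 ≈ 75.00%


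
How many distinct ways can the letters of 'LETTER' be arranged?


Letters: 6, freq: {'L': 1, 'E': 2, 'T': 2, 'R': 1}
6!/(1!×2!×2!×1!) = 720/4 = 180

180


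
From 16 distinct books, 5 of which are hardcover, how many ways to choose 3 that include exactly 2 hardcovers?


Choose 2 of the 5 hardcovers and 1 of the other 11 books:
C(5,2)×C(11,1) = 10×11 = 110

110


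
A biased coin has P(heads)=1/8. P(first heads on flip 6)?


Geometric: P(X=6) = (1-p)^(k-1)×p = (7/8)^5×1/8 = 16807/262144

P(X=6) = 16807/262144 ≈ 6.41%


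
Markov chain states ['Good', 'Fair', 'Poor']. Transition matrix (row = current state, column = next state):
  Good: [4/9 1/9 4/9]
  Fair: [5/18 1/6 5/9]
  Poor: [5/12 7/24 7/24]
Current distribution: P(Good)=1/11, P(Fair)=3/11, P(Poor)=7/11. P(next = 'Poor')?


P(next=Poor) = Σᵢ P(now=i)×P(i→Poor)
= 1/11×4/9 + 3/11×5/9 + 7/11×7/24
= 4/99 + 5/33 + 49/264 = 299/792

P = 299/792 ≈ 0.3775


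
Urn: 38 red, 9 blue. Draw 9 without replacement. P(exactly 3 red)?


Hypergeometric: C(38,3)×C(9,6)/C(47,9)
= 8436×84/1362649145 = 708624/1362649145

P(X=3) = 708624/1362649145 ≈ 0.05%


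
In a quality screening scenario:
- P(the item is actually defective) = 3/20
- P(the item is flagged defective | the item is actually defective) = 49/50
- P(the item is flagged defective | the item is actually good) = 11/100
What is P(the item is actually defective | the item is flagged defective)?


Using Bayes' theorem:
P(A|B) = P(B|A)·P(A) / P(B)

P(the item is flagged defective) = 49/50 × 3/20 + 11/100 × 17/20
= 147/1000 + 187/2000 = 481/2000

P(the item is actually defective|the item is flagged defective) = (147/1000) / (481/2000) = 294/481

P(the item is actually defective|the item is flagged defective) = 294/481 ≈ 61.12%


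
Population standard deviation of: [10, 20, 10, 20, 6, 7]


Mean = 73/6
  (10-73/6)²=169/36
  (20-73/6)²=2209/36
  (10-73/6)²=169/36
  (20-73/6)²=2209/36
  (6-73/6)²=1369/36
  (7-73/6)²=961/36
Σ(x-μ)² = 1181/6
σ² = (1181/6)/6 = 1181/36

σ = √(1181/36) ≈ 5.7276


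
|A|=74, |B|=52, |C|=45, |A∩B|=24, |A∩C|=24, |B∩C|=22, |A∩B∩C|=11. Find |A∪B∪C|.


|A∪B∪C| = 74+52+45-24-24-22+11 = 112

|A∪B∪C| = 112


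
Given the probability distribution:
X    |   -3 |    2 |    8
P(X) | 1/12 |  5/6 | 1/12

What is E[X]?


E[X] = Σ x·P(X=x)
= (-3)×(1/12) + (2)×(5/6) + (8)×(1/12)
= 25/12

E[X] = 25/12


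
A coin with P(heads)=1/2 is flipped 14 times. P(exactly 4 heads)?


Binomial: P(X=4) = C(14,4)×p^4×(1-p)^10
= 1001 × 1/16 × 1/1024 = 1001/16384

P(X=4) = 1001/16384 ≈ 6.11%


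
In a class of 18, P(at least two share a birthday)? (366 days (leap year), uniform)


P(all different) = Π(366-i)/366 for i=0..17
= 0.653862
P(match) = 1 - 0.653862 = 0.346138

P ≈ 0.3461 ≈ 34.61%


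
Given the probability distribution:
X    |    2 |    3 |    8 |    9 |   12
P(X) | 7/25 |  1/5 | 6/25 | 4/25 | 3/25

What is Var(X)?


E[X] = 149/25
E[X²] = 1213/25
Var(X) = E[X²] - (E[X])² = 1213/25 - 22201/625 = 8124/625

Var(X) = 8124/625 ≈ 12.9984


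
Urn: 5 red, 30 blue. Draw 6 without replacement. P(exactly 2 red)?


Hypergeometric: C(5,2)×C(30,4)/C(35,6)
= 10×27405/1623160 = 3915/23188

P(X=2) = 3915/23188 ≈ 16.88%


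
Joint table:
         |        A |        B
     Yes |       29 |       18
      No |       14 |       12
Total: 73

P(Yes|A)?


P(Yes|A) = 29/(29+14) = 29/43

P = 29/43 ≈ 67.44%


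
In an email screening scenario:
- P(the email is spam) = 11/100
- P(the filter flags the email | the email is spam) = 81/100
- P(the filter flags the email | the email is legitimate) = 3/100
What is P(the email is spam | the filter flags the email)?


Using Bayes' theorem:
P(A|B) = P(B|A)·P(A) / P(B)

P(the filter flags the email) = 81/100 × 11/100 + 3/100 × 89/100
= 891/10000 + 267/10000 = 579/5000

P(the email is spam|the filter flags the email) = (891/10000) / (579/5000) = 297/386

P(the email is spam|the filter flags the email) = 297/386 ≈ 76.94%


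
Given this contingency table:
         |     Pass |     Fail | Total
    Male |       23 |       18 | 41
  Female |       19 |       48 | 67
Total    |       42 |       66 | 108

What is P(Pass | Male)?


P(Pass | Male) = 23/(23+18) = 23/41

P(Pass|Male) = 23/41 ≈ 56.10%


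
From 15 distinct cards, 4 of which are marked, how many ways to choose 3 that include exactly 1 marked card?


Choose 1 of the 4 marked cards and 2 of the other 11 cards:
C(4,1)×C(11,2) = 4×55 = 220

220


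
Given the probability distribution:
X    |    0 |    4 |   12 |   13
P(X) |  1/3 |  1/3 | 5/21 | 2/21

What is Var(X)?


E[X] = 38/7
E[X²] = 390/7
Var(X) = E[X²] - (E[X])² = 390/7 - 1444/49 = 1286/49

Var(X) = 1286/49 ≈ 26.2449


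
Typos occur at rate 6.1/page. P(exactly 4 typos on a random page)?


Poisson(λ=6.1): P(X=4) = e^(-λ)×λ^k/k!
= e^(-6.1) × 6.1^4 / 4!
≈ 0.002242867719 × 1384.5841 / 24 ≈ 0.129393

P(X=4) ≈ 0.129393 ≈ 12.94%


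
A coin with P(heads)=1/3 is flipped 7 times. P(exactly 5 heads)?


Binomial: P(X=5) = C(7,5)×p^5×(1-p)^2
= 21 × 1/243 × 4/9 = 28/729

P(X=5) = 28/729 ≈ 3.84%


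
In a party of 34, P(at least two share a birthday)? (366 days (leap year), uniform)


P(all different) = Π(366-i)/366 for i=0..33
= 0.205601
P(match) = 1 - 0.205601 = 0.794399

P ≈ 0.7944 ≈ 79.44%


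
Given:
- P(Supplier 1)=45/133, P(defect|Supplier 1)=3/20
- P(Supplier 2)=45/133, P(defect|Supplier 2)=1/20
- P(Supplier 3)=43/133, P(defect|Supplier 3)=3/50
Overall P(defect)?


P(B) = Σ P(B|Aᵢ)×P(Aᵢ)
  3/20×45/133 = 27/532
  1/20×45/133 = 9/532
  3/50×43/133 = 129/6650
Sum = 579/6650

P(defect) = 579/6650 ≈ 8.71%


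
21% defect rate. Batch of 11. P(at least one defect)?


P(all good) = (79/100)^11 = 747993810527520928879/10000000000000000000000
P(≥1 defect) = 9252006189472479071121/10000000000000000000000

P = 9252006189472479071121/10000000000000000000000 ≈ 92.52%


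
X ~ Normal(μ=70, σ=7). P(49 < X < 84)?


z₁=(49-70)/7=-3.0, z₂=(84-70)/7=2.0
P = Φ(2.0) - Φ(-3.0) = 0.977250 - 0.001350 = 0.975900 ≈ 0.9759

P(49 < X < 84) ≈ 0.9759


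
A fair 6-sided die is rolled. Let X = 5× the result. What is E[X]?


E[die] = (1+6)/2 = 7/2
E[X] = 5 × 7/2 = 35/2

E[X] = 35/2


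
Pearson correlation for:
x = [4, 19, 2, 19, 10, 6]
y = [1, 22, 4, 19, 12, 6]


n=6, Σx=60, Σy=64, Σxy=947, Σx²=878, Σy²=1042
r = (6×947 - 60×64)/√((6×878 - 60²)(6×1042 - 64²))
= 1842/√(1668×2156) = 1842/√3596208 ≈ 1842/1896.3671 ≈ 0.9713

r ≈ 0.9713


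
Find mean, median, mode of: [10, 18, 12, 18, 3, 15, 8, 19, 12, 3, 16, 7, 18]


Sorted: [3, 3, 7, 8, 10, 12, 12, 15, 16, 18, 18, 18, 19]
Mean = 159/13
Median = 12
Freq: {10: 1, 18: 3, 12: 2, 3: 2, 15: 1, 8: 1, 19: 1, 16: 1, 7: 1}
Mode: [18]

Mean=159/13, Median=12, Mode=18


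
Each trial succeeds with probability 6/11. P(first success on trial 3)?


Geometric: P(X=3) = (1-p)^(k-1)×p = (5/11)^2×6/11 = 150/1331

P(X=3) = 150/1331 ≈ 11.27%


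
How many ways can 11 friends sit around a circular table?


Circular arrangements of 11 distinct objects: fix one position to break rotational symmetry.
(n-1)! = 10! = 3628800

3628800


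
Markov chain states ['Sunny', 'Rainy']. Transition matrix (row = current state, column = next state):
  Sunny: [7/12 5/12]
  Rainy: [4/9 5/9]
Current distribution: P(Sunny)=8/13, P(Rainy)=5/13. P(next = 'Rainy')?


P(next=Rainy) = Σᵢ P(now=i)×P(i→Rainy)
= 8/13×5/12 + 5/13×5/9
= 10/39 + 25/117 = 55/117

P = 55/117 ≈ 0.4701


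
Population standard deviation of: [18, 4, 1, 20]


Mean = 43/4
  (18-43/4)²=841/16
  (4-43/4)²=729/16
  (1-43/4)²=1521/16
  (20-43/4)²=1369/16
Σ(x-μ)² = 1115/4
σ² = (1115/4)/4 = 1115/16

σ = √(1115/16) ≈ 8.3479


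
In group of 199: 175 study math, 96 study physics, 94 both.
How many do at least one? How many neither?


|A∪B| = 175+96-94 = 177
Neither = 199-177 = 22

At least one: 177; Neither: 22


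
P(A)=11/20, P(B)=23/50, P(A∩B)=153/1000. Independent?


P(A)×P(B) = 253/1000
P(A∩B) = 153/1000
Not equal → NOT independent

No, not independent


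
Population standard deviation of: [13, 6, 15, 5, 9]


Mean = 48/5
  (13-48/5)²=289/25
  (6-48/5)²=324/25
  (15-48/5)²=729/25
  (5-48/5)²=529/25
  (9-48/5)²=9/25
Σ(x-μ)² = 376/5
σ² = (376/5)/5 = 376/25

σ = √(376/25) ≈ 3.8781


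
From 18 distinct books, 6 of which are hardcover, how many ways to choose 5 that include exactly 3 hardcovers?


Choose 3 of the 6 hardcovers and 2 of the other 12 books:
C(6,3)×C(12,2) = 20×66 = 1320

1320


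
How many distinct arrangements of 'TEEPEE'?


Letters: 6, freq: {'T': 1, 'E': 4, 'P': 1}
6!/(1!×4!×1!) = 720/24 = 30

30


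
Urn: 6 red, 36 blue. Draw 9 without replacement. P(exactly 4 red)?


Hypergeometric: C(6,4)×C(36,5)/C(42,9)
= 15×376992/445891810 = 4752/374699

P(X=4) = 4752/374699 ≈ 1.27%


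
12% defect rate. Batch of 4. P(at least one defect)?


P(all good) = (22/25)^4 = 234256/390625
P(≥1 defect) = 156369/390625

P = 156369/390625 ≈ 40.03%


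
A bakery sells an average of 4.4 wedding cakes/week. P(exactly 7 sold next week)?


Poisson(λ=4.4): P(X=7) = e^(-λ)×λ^k/k!
= e^(-4.4) × 4.4^7 / 7!
≈ 0.0122773399 × 31927.7809664 / 5040 ≈ 0.077775

P(X=7) ≈ 0.077775 ≈ 7.78%


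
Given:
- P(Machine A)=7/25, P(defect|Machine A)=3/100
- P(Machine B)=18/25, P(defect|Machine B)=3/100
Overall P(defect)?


P(B) = Σ P(B|Aᵢ)×P(Aᵢ)
  3/100×7/25 = 21/2500
  3/100×18/25 = 27/1250
Sum = 3/100

P(defect) = 3/100 ≈ 3.00%


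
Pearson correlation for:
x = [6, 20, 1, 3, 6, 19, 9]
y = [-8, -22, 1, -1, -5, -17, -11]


n=7, Σx=64, Σy=-63, Σxy=-942, Σx²=924, Σy²=985
r = (7×(-942) - 64×(-63))/√((7×924 - 64²)(7×985 - (-63)²))
= -2562/√(2372×2926) = -2562/√6940472 ≈ -2562/2634.4776 ≈ -0.9725

r ≈ -0.9725


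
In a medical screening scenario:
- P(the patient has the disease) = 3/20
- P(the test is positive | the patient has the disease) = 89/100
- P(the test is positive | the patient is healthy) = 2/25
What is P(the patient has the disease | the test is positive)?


Using Bayes' theorem:
P(A|B) = P(B|A)·P(A) / P(B)

P(the test is positive) = 89/100 × 3/20 + 2/25 × 17/20
= 267/2000 + 17/250 = 403/2000

P(the patient has the disease|the test is positive) = (267/2000) / (403/2000) = 267/403

P(the patient has the disease|the test is positive) = 267/403 ≈ 66.25%


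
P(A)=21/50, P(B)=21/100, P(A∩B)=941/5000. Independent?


P(A)×P(B) = 441/5000
P(A∩B) = 941/5000
Not equal → NOT independent

No, not independent


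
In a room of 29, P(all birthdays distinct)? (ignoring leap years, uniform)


P(all different) = Π(365-i)/365 for i=0..28
= (365/365)×(364/365)×...×(337/365)
= 0.319031

P ≈ 0.3190 ≈ 31.90%


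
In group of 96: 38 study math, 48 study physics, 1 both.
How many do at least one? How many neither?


|A∪B| = 38+48-1 = 85
Neither = 96-85 = 11

At least one: 85; Neither: 11


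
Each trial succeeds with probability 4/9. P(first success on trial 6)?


Geometric: P(X=6) = (1-p)^(k-1)×p = (5/9)^5×4/9 = 12500/531441

P(X=6) = 12500/531441 ≈ 2.35%


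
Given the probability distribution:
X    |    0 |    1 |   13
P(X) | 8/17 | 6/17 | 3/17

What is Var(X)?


E[X] = 45/17
E[X²] = 513/17
Var(X) = E[X²] - (E[X])² = 513/17 - 2025/289 = 6696/289

Var(X) = 6696/289 ≈ 23.1696


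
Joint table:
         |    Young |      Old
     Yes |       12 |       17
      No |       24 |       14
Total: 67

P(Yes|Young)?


P(Yes|Young) = 12/(12+24) = 12/36 = 1/3

P = 1/3 ≈ 33.33%


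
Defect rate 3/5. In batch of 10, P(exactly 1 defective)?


Binomial: P(X=1) = C(10,1)×p^1×(1-p)^9
= 10 × 3/5 × 512/1953125 = 3072/1953125

P(X=1) = 3072/1953125 ≈ 0.16%


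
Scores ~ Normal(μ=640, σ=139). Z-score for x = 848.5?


z = (x - μ)/σ = (848.5 - 640)/139 = 1.5

z = 1.5


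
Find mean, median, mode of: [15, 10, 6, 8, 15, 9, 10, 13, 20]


Sorted: [6, 8, 9, 10, 10, 13, 15, 15, 20]
Mean = 106/9
Median = 10
Freq: {15: 2, 10: 2, 6: 1, 8: 1, 9: 1, 13: 1, 20: 1}
Mode: [10, 15]

Mean=106/9, Median=10, Mode=[10, 15]


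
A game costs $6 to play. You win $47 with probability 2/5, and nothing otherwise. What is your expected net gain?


E[gain] = (47-6)×2/5 + (-6)×3/5
= 82/5 - 18/5 = 64/5

Expected net gain = $64/5 ≈ $12.80


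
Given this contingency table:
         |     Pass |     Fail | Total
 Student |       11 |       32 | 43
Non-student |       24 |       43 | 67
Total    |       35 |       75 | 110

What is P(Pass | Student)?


P(Pass | Student) = 11/(11+32) = 11/43

P(Pass|Student) = 11/43 ≈ 25.58%


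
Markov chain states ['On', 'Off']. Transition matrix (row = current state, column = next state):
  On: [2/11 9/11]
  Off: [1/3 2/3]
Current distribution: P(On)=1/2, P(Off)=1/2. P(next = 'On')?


P(next=On) = Σᵢ P(now=i)×P(i→On)
= 1/2×2/11 + 1/2×1/3
= 1/11 + 1/6 = 17/66

P = 17/66 ≈ 0.2576


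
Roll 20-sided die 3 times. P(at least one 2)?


P(no 2)^3 = (19/20)^3 = 6859/8000
P(≥1) = 1 - 6859/8000 = 1141/8000

P = 1141/8000 ≈ 14.26%


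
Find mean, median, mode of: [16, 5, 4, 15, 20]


Sorted: [4, 5, 15, 16, 20]
Mean = 60/5 = 12
Median = 15
Freq: {16: 1, 5: 1, 4: 1, 15: 1, 20: 1}
Mode: No mode

Mean=12, Median=15, Mode=No mode


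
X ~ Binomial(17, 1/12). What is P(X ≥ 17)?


P(X ≥ 17) = Σ P(X=i) for i=17..17
P(X=17) = 1/2218611106740436992
Sum = 1/2218611106740436992

P(X ≥ 17) = 1/2218611106740436992 ≈ 0.00%


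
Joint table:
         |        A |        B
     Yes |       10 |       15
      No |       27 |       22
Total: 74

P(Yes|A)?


P(Yes|A) = 10/(10+27) = 10/37

P = 10/37 ≈ 27.03%


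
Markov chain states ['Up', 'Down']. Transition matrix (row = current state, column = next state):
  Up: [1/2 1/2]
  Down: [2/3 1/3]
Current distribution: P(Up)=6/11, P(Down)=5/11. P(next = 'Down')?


P(next=Down) = Σᵢ P(now=i)×P(i→Down)
= 6/11×1/2 + 5/11×1/3
= 3/11 + 5/33 = 14/33

P = 14/33 ≈ 0.4242


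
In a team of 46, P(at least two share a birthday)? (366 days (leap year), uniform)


P(all different) = Π(366-i)/366 for i=0..45
= 0.052187
P(match) = 1 - 0.052187 = 0.947813

P ≈ 0.9478 ≈ 94.78%


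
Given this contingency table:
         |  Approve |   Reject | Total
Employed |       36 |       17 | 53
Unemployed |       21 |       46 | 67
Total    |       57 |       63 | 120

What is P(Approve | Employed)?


P(Approve | Employed) = 36/(36+17) = 36/53

P(Approve|Employed) = 36/53 ≈ 67.92%


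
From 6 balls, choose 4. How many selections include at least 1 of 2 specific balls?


Complement: C(6,4) - C(4,4) = 15 - 1 = 14

14


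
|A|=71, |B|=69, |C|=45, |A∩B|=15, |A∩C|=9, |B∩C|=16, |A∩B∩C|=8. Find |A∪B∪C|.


|A∪B∪C| = 71+69+45-15-9-16+8 = 153

|A∪B∪C| = 153


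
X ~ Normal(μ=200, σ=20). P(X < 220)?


z = (220-200)/20 = 1.0
P(Z < 1.0) = 0.8413

P(X < 220) ≈ 0.8413


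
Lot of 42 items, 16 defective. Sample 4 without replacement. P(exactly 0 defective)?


Hypergeometric: C(16,0)×C(26,4)/C(42,4)
= 1×14950/111930 = 115/861

P(X=0) = 115/861 ≈ 13.36%


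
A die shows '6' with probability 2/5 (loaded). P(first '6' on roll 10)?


Geometric: P(X=10) = (1-p)^(k-1)×p = (3/5)^9×2/5 = 39366/9765625

P(X=10) = 39366/9765625 ≈ 0.40%


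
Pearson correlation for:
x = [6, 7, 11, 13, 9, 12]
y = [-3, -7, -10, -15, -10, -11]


n=6, Σx=58, Σy=-56, Σxy=-594, Σx²=600, Σy²=604
r = (6×(-594) - 58×(-56))/√((6×600 - 58²)(6×604 - (-56)²))
= -316/√(236×488) = -316/√115168 ≈ -316/339.3641 ≈ -0.9312

r ≈ -0.9312


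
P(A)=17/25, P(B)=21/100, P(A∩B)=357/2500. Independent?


P(A)×P(B) = 357/2500
P(A∩B) = 357/2500
Equal ✓ → Independent

Yes, independent


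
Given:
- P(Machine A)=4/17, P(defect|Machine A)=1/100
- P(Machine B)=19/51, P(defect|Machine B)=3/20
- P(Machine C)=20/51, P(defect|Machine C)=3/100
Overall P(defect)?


P(B) = Σ P(B|Aᵢ)×P(Aᵢ)
  1/100×4/17 = 1/425
  3/20×19/51 = 19/340
  3/100×20/51 = 1/85
Sum = 7/100

P(defect) = 7/100 ≈ 7.00%


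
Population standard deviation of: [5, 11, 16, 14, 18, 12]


Mean = 76/6 = 38/3
  (5-38/3)²=529/9
  (11-38/3)²=25/9
  (16-38/3)²=100/9
  (14-38/3)²=16/9
  (18-38/3)²=256/9
  (12-38/3)²=4/9
Σ(x-μ)² = 310/3
σ² = (310/3)/6 = 155/9

σ = √(155/9) ≈ 4.1500


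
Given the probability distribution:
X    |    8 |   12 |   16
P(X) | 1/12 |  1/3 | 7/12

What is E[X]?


E[X] = Σ x·P(X=x)
= (8)×(1/12) + (12)×(1/3) + (16)×(7/12)
= 14

E[X] = 14


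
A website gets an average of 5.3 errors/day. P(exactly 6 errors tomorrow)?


Poisson(λ=5.3): P(X=6) = e^(-λ)×λ^k/k!
= e^(-5.3) × 5.3^6 / 6!
≈ 0.004991593907 × 22164.361129 / 720 ≈ 0.153660

P(X=6) ≈ 0.153660 ≈ 15.37%


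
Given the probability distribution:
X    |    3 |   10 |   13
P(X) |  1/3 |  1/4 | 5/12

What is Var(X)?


E[X] = 107/12
E[X²] = 1181/12
Var(X) = E[X²] - (E[X])² = 1181/12 - 11449/144 = 2723/144

Var(X) = 2723/144 ≈ 18.9097


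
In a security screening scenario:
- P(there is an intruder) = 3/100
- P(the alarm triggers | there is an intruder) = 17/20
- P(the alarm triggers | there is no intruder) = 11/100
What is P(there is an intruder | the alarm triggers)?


Using Bayes' theorem:
P(A|B) = P(B|A)·P(A) / P(B)

P(the alarm triggers) = 17/20 × 3/100 + 11/100 × 97/100
= 51/2000 + 1067/10000 = 661/5000

P(there is an intruder|the alarm triggers) = (51/2000) / (661/5000) = 255/1322

P(there is an intruder|the alarm triggers) = 255/1322 ≈ 19.29%


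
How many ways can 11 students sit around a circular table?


Circular arrangements of 11 distinct objects: fix one position to break rotational symmetry.
(n-1)! = 10! = 3628800

3628800


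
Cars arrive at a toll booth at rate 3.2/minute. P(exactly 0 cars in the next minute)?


Poisson(λ=3.2): P(X=0) = e^(-λ)×λ^k/k!
= e^(-3.2) × 3.2^0 / 0!
≈ 0.04076220398 × 1 / 1 ≈ 0.040762

P(X=0) ≈ 0.040762 ≈ 4.08%


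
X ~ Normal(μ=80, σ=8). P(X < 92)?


z = (92-80)/8 = 1.5
P(Z < 1.5) = 0.9332

P(X < 92) ≈ 0.9332


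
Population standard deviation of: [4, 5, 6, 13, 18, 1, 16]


Mean = 63/7 = 9
  (4-9)²=25
  (5-9)²=16
  (6-9)²=9
  (13-9)²=16
  (18-9)²=81
  (1-9)²=64
  (16-9)²=49
Σ(x-μ)² = 260
σ² = 260/7

σ = √(260/7) ≈ 6.0945


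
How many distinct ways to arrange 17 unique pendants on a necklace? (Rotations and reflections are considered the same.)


Free circular arrangements: rotations and reflections both identified.
(n-1)!/2 = 16!/2 = 20922789888000/2 = 10461394944000

10461394944000


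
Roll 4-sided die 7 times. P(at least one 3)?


P(no 3)^7 = (3/4)^7 = 2187/16384
P(≥1) = 1 - 2187/16384 = 14197/16384

P = 14197/16384 ≈ 86.65%


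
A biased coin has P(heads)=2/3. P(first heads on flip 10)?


Geometric: P(X=10) = (1-p)^(k-1)×p = (1/3)^9×2/3 = 2/59049

P(X=10) = 2/59049 ≈ 0.00%


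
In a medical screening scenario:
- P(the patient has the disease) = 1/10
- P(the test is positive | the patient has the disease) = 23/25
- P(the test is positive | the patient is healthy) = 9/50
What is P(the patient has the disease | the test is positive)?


Using Bayes' theorem:
P(A|B) = P(B|A)·P(A) / P(B)

P(the test is positive) = 23/25 × 1/10 + 9/50 × 9/10
= 23/250 + 81/500 = 127/500

P(the patient has the disease|the test is positive) = (23/250) / (127/500) = 46/127

P(the patient has the disease|the test is positive) = 46/127 ≈ 36.22%


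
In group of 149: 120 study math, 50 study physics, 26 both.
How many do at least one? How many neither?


|A∪B| = 120+50-26 = 144
Neither = 149-144 = 5

At least one: 144; Neither: 5


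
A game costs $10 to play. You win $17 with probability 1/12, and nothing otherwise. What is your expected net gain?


E[gain] = (17-10)×1/12 + (-10)×11/12
= 7/12 - 55/6 = -103/12

Expected net gain = $-103/12 ≈ $-8.58


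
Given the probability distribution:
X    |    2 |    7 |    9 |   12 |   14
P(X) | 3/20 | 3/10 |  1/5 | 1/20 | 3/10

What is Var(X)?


E[X] = 9
E[X²] = 195/2
Var(X) = E[X²] - (E[X])² = 195/2 - 81 = 33/2

Var(X) = 33/2 ≈ 16.5000


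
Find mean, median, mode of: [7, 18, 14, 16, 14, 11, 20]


Sorted: [7, 11, 14, 14, 16, 18, 20]
Mean = 100/7
Median = 14
Freq: {7: 1, 18: 1, 14: 2, 16: 1, 11: 1, 20: 1}
Mode: [14]

Mean=100/7, Median=14, Mode=14


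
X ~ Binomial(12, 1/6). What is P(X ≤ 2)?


P(X ≤ 2) = Σ P(X=i) for i=0..2
P(X=0) = 244140625/2176782336
P(X=1) = 48828125/181398528
P(X=2) = 107421875/362797056
Sum = 1474609375/2176782336

P(X ≤ 2) = 1474609375/2176782336 ≈ 67.74%


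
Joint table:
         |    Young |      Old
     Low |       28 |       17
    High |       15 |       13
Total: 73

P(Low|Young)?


P(Low|Young) = 28/(28+15) = 28/43

P = 28/43 ≈ 65.12%


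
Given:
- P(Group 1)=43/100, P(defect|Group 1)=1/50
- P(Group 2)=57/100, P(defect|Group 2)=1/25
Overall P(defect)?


P(B) = Σ P(B|Aᵢ)×P(Aᵢ)
  1/50×43/100 = 43/5000
  1/25×57/100 = 57/2500
Sum = 157/5000

P(defect) = 157/5000 ≈ 3.14%


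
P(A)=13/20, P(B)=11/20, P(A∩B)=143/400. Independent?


P(A)×P(B) = 143/400
P(A∩B) = 143/400
Equal ✓ → Independent

Yes, independent


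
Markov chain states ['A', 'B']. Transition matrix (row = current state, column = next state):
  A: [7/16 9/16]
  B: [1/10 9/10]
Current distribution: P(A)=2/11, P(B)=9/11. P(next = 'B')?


P(next=B) = Σᵢ P(now=i)×P(i→B)
= 2/11×9/16 + 9/11×9/10
= 9/88 + 81/110 = 369/440

P = 369/440 ≈ 0.8386


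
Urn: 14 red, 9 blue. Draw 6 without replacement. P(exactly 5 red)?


Hypergeometric: C(14,5)×C(9,1)/C(23,6)
= 2002×9/100947 = 78/437

P(X=5) = 78/437 ≈ 17.85%


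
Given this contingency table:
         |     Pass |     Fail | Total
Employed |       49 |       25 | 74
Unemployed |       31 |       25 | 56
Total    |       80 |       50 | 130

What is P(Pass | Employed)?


P(Pass | Employed) = 49/(49+25) = 49/74

P(Pass|Employed) = 49/74 ≈ 66.22%


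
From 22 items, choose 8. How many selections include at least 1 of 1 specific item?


Complement: C(22,8) - C(21,8) = 319770 - 203490 = 116280

116280


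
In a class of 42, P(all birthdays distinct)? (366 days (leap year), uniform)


P(all different) = Π(366-i)/366 for i=0..41
= (366/366)×(365/366)×...×(325/366)
= 0.086572

P ≈ 0.0866 ≈ 8.66%


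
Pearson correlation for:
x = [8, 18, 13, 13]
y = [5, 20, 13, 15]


n=4, Σx=52, Σy=53, Σxy=764, Σx²=726, Σy²=819
r = (4×764 - 52×53)/√((4×726 - 52²)(4×819 - 53²))
= 300/√(200×467) = 300/√93400 ≈ 300/305.6141 ≈ 0.9816

r ≈ 0.9816


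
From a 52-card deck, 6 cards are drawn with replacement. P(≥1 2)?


P(not a 2) = 48/52 = 12/13
P(none in 6 draws) = (12/13)^6 = 2985984/4826809
P(≥1 2) = 1 - 2985984/4826809 = 1840825/4826809

P = 1840825/4826809 ≈ 38.14%


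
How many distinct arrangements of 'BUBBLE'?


Letters: 6, freq: {'B': 3, 'U': 1, 'L': 1, 'E': 1}
6!/(3!×1!×1!×1!) = 720/6 = 120

120


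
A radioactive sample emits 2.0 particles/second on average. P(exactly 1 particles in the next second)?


Poisson(λ=2.0): P(X=1) = e^(-λ)×λ^k/k!
= e^(-2.0) × 2.0^1 / 1!
≈ 0.1353352832 × 2 / 1 ≈ 0.270671

P(X=1) ≈ 0.270671 ≈ 27.07%


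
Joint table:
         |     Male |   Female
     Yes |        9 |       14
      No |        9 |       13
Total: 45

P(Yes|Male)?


P(Yes|Male) = 9/(9+9) = 9/18 = 1/2

P = 1/2 ≈ 50.00%


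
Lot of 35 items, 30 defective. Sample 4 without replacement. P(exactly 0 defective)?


Hypergeometric: C(30,0)×C(5,4)/C(35,4)
= 1×5/52360 = 1/10472

P(X=0) = 1/10472 ≈ 0.01%


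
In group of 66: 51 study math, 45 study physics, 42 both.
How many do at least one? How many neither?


|A∪B| = 51+45-42 = 54
Neither = 66-54 = 12

At least one: 54; Neither: 12


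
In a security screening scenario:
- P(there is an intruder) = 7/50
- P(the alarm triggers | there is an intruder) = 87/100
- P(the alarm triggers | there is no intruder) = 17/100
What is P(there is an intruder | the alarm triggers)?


Using Bayes' theorem:
P(A|B) = P(B|A)·P(A) / P(B)

P(the alarm triggers) = 87/100 × 7/50 + 17/100 × 43/50
= 609/5000 + 731/5000 = 67/250

P(there is an intruder|the alarm triggers) = (609/5000) / (67/250) = 609/1340

P(there is an intruder|the alarm triggers) = 609/1340 ≈ 45.45%


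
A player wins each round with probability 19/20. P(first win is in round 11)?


Geometric: P(X=11) = (1-p)^(k-1)×p = (1/20)^10×19/20 = 19/204800000000000

P(X=11) = 19/204800000000000 ≈ 0.00%


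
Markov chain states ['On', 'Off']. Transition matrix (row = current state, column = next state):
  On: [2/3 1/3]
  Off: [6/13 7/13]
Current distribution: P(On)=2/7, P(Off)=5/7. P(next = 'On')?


P(next=On) = Σᵢ P(now=i)×P(i→On)
= 2/7×2/3 + 5/7×6/13
= 4/21 + 30/91 = 142/273

P = 142/273 ≈ 0.5201


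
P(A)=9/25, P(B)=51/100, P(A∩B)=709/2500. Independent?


P(A)×P(B) = 459/2500
P(A∩B) = 709/2500
Not equal → NOT independent

No, not independent


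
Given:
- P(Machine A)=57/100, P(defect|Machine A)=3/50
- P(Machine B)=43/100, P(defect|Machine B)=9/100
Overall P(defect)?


P(B) = Σ P(B|Aᵢ)×P(Aᵢ)
  3/50×57/100 = 171/5000
  9/100×43/100 = 387/10000
Sum = 729/10000

P(defect) = 729/10000 ≈ 7.29%


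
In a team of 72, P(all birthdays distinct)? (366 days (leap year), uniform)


P(all different) = Π(366-i)/366 for i=0..71
= (366/366)×(365/366)×...×(295/366)
= 0.000559

P ≈ 0.0006 ≈ 0.06%


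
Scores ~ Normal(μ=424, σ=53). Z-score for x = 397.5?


z = (x - μ)/σ = (397.5 - 424)/53 = -0.5

z = -0.5


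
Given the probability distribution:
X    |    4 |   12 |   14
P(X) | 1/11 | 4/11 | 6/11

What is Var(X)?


E[X] = 136/11
E[X²] = 1768/11
Var(X) = E[X²] - (E[X])² = 1768/11 - 18496/121 = 952/121

Var(X) = 952/121 ≈ 7.8678


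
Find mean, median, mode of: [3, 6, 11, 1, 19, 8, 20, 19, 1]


Sorted: [1, 1, 3, 6, 8, 11, 19, 19, 20]
Mean = 88/9
Median = 8
Freq: {3: 1, 6: 1, 11: 1, 1: 2, 19: 2, 8: 1, 20: 1}
Mode: [1, 19]

Mean=88/9, Median=8, Mode=[1, 19]


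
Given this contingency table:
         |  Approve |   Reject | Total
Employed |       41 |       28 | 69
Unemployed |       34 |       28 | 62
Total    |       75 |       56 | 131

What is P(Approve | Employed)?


P(Approve | Employed) = 41/(41+28) = 41/69

P(Approve|Employed) = 41/69 ≈ 59.42%


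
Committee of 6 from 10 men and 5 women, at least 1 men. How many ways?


Count by #men:
  1M,5W: C(10,1)×C(5,5)=10
  2M,4W: C(10,2)×C(5,4)=225
  3M,3W: C(10,3)×C(5,3)=1200
  4M,2W: C(10,4)×C(5,2)=2100
  5M,1W: C(10,5)×C(5,1)=1260
  6M,0W: C(10,6)×C(5,0)=210
Total = 5005

5005


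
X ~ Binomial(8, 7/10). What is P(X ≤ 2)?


P(X ≤ 2) = Σ P(X=i) for i=0..2
P(X=0) = 6561/100000000
P(X=1) = 15309/12500000
P(X=2) = 250047/25000000
Sum = 1129221/100000000

P(X ≤ 2) = 1129221/100000000 ≈ 1.13%


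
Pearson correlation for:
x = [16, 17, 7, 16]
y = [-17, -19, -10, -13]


n=4, Σx=56, Σy=-59, Σxy=-873, Σx²=850, Σy²=919
r = (4×(-873) - 56×(-59))/√((4×850 - 56²)(4×919 - (-59)²))
= -188/√(264×195) = -188/√51480 ≈ -188/226.8920 ≈ -0.8286

r ≈ -0.8286


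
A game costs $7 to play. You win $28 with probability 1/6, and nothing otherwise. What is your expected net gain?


E[gain] = (28-7)×1/6 + (-7)×5/6
= 7/2 - 35/6 = -7/3

Expected net gain = $-7/3 ≈ $-2.33


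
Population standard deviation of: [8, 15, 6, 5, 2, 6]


Mean = 42/6 = 7
  (8-7)²=1
  (15-7)²=64
  (6-7)²=1
  (5-7)²=4
  (2-7)²=25
  (6-7)²=1
Σ(x-μ)² = 96
σ² = 96/6 = 16

σ = √(16) ≈ 4.0000


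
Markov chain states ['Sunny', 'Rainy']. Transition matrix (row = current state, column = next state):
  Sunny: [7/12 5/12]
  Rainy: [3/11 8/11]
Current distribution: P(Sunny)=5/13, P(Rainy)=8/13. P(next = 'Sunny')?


P(next=Sunny) = Σᵢ P(now=i)×P(i→Sunny)
= 5/13×7/12 + 8/13×3/11
= 35/156 + 24/143 = 673/1716

P = 673/1716 ≈ 0.3922


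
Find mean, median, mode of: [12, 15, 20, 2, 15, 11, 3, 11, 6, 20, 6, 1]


Sorted: [1, 2, 3, 6, 6, 11, 11, 12, 15, 15, 20, 20]
Mean = 122/12 = 61/6
Median = 11
Freq: {12: 1, 15: 2, 20: 2, 2: 1, 11: 2, 3: 1, 6: 2, 1: 1}
Mode: [6, 11, 15, 20]

Mean=61/6, Median=11, Mode=[6, 11, 15, 20]


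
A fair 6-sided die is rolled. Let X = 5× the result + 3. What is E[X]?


E[die] = (1+6)/2 = 7/2
E[X] = 5×7/2 + 3 = 41/2

E[X] = 41/2


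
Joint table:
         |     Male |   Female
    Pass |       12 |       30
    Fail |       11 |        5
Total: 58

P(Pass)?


P(Pass) = (12+30)/58 = 42/58 = 21/29

P(Pass) = 21/29 ≈ 72.41%


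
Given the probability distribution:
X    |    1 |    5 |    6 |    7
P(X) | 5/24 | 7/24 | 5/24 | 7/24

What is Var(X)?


E[X] = 119/24
E[X²] = 703/24
Var(X) = E[X²] - (E[X])² = 703/24 - 14161/576 = 2711/576

Var(X) = 2711/576 ≈ 4.7066


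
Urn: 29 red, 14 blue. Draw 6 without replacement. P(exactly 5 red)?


Hypergeometric: C(29,5)×C(14,1)/C(43,6)
= 118755×14/6096454 = 9135/33497

P(X=5) = 9135/33497 ≈ 27.27%


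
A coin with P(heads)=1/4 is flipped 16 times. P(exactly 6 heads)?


Binomial: P(X=6) = C(16,6)×p^6×(1-p)^10
= 8008 × 1/4096 × 59049/1048576 = 59108049/536870912

P(X=6) = 59108049/536870912 ≈ 11.01%


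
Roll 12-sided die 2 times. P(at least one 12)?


P(no 12)^2 = (11/12)^2 = 121/144
P(≥1) = 1 - 121/144 = 23/144

P = 23/144 ≈ 15.97%


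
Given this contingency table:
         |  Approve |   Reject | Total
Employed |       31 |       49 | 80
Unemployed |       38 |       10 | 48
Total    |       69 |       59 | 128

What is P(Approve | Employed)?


P(Approve | Employed) = 31/(31+49) = 31/80

P(Approve|Employed) = 31/80 ≈ 38.75%


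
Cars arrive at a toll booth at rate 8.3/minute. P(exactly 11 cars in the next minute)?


Poisson(λ=8.3): P(X=11) = e^(-λ)×λ^k/k!
= e^(-8.3) × 8.3^11 / 11!
≈ 0.0002485168271 × 12878314185.4 / 39916800 ≈ 0.080179

P(X=11) ≈ 0.080179 ≈ 8.02%


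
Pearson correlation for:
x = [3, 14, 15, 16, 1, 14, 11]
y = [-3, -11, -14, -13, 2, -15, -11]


n=7, Σx=74, Σy=-65, Σxy=-910, Σx²=1004, Σy²=845
r = (7×(-910) - 74×(-65))/√((7×1004 - 74²)(7×845 - (-65)²))
= -1560/√(1552×1690) = -1560/√2622880 ≈ -1560/1619.5308 ≈ -0.9632

r ≈ -0.9632


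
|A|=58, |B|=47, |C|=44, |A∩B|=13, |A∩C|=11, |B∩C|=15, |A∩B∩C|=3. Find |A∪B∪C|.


|A∪B∪C| = 58+47+44-13-11-15+3 = 113

|A∪B∪C| = 113


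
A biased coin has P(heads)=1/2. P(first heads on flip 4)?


Geometric: P(X=4) = (1-p)^(k-1)×p = (1/2)^3×1/2 = 1/16

P(X=4) = 1/16 ≈ 6.25%


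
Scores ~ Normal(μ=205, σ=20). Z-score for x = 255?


z = (x - μ)/σ = (255 - 205)/20 = 2.5

z = 2.5


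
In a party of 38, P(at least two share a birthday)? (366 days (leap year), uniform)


P(all different) = Π(366-i)/366 for i=0..37
= 0.136703
P(match) = 1 - 0.136703 = 0.863297

P ≈ 0.8633 ≈ 86.33%


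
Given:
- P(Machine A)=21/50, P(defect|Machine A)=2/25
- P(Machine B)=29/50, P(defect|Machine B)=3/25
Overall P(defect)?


P(B) = Σ P(B|Aᵢ)×P(Aᵢ)
  2/25×21/50 = 21/625
  3/25×29/50 = 87/1250
Sum = 129/1250

P(defect) = 129/1250 ≈ 10.32%


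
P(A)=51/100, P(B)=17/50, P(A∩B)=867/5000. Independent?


P(A)×P(B) = 867/5000
P(A∩B) = 867/5000
Equal ✓ → Independent

Yes, independent


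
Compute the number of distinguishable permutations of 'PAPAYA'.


Letters: 6, freq: {'P': 2, 'A': 3, 'Y': 1}
6!/(2!×3!×1!) = 720/12 = 60

60


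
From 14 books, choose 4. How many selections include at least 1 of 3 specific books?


Complement: C(14,4) - C(11,4) = 1001 - 330 = 671

671


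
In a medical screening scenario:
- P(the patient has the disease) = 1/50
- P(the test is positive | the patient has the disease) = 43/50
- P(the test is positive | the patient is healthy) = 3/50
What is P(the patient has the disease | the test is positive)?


Using Bayes' theorem:
P(A|B) = P(B|A)·P(A) / P(B)

P(the test is positive) = 43/50 × 1/50 + 3/50 × 49/50
= 43/2500 + 147/2500 = 19/250

P(the patient has the disease|the test is positive) = (43/2500) / (19/250) = 43/190

P(the patient has the disease|the test is positive) = 43/190 ≈ 22.63%


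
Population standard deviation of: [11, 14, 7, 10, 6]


Mean = 48/5
  (11-48/5)²=49/25
  (14-48/5)²=484/25
  (7-48/5)²=169/25
  (10-48/5)²=4/25
  (6-48/5)²=324/25
Σ(x-μ)² = 206/5
σ² = (206/5)/5 = 206/25

σ = √(206/25) ≈ 2.8705


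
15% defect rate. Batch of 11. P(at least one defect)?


P(all good) = (17/20)^11 = 34271896307633/204800000000000
P(≥1 defect) = 170528103692367/204800000000000

P = 170528103692367/204800000000000 ≈ 83.27%


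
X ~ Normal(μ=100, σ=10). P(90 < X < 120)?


z₁=(90-100)/10=-1.0, z₂=(120-100)/10=2.0
P = Φ(2.0) - Φ(-1.0) = 0.977250 - 0.158655 = 0.818595 ≈ 0.8186

P(90 < X < 120) ≈ 0.8186


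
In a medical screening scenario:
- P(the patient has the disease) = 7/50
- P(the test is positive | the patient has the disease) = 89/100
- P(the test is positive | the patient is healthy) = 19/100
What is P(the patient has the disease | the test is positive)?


Using Bayes' theorem:
P(A|B) = P(B|A)·P(A) / P(B)

P(the test is positive) = 89/100 × 7/50 + 19/100 × 43/50
= 623/5000 + 817/5000 = 36/125

P(the patient has the disease|the test is positive) = (623/5000) / (36/125) = 623/1440

P(the patient has the disease|the test is positive) = 623/1440 ≈ 43.26%


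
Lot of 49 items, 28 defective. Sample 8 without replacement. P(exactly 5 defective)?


Hypergeometric: C(28,5)×C(21,3)/C(49,8)
= 98280×1330/450978066 = 148200/511313

P(X=5) = 148200/511313 ≈ 28.98%


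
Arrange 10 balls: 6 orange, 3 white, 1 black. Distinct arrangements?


10!/(6!×3!×1!) = 840

840


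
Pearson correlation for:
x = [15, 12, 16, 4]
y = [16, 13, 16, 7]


n=4, Σx=47, Σy=52, Σxy=680, Σx²=641, Σy²=730
r = (4×680 - 47×52)/√((4×641 - 47²)(4×730 - 52²))
= 276/√(355×216) = 276/√76680 ≈ 276/276.9115 ≈ 0.9967

r ≈ 0.9967


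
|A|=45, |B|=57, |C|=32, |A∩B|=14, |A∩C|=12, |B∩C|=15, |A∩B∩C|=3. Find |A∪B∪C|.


|A∪B∪C| = 45+57+32-14-12-15+3 = 96

|A∪B∪C| = 96


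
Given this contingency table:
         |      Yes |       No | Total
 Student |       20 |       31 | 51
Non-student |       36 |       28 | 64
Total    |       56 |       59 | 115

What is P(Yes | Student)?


P(Yes | Student) = 20/(20+31) = 20/51

P(Yes|Student) = 20/51 ≈ 39.22%


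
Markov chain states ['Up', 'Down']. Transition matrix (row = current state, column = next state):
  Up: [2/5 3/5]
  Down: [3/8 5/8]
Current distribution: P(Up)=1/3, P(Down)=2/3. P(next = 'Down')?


P(next=Down) = Σᵢ P(now=i)×P(i→Down)
= 1/3×3/5 + 2/3×5/8
= 1/5 + 5/12 = 37/60

P = 37/60 ≈ 0.6167


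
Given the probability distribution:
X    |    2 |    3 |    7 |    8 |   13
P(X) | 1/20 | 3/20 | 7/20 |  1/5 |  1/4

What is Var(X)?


E[X] = 157/20
E[X²] = 295/4
Var(X) = E[X²] - (E[X])² = 295/4 - 24649/400 = 4851/400

Var(X) = 4851/400 ≈ 12.1275


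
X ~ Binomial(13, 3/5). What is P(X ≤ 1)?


P(X ≤ 1) = Σ P(X=i) for i=0..1
P(X=0) = 8192/1220703125
P(X=1) = 159744/1220703125
Sum = 167936/1220703125

P(X ≤ 1) = 167936/1220703125 ≈ 0.01%


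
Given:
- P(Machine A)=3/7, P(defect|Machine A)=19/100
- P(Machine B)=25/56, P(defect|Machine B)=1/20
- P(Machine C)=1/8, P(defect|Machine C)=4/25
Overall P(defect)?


P(B) = Σ P(B|Aᵢ)×P(Aᵢ)
  19/100×3/7 = 57/700
  1/20×25/56 = 5/224
  4/25×1/8 = 1/50
Sum = 99/800

P(defect) = 99/800 ≈ 12.38%


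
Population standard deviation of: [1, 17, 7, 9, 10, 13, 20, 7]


Mean = 84/8 = 21/2
  (1-21/2)²=361/4
  (17-21/2)²=169/4
  (7-21/2)²=49/4
  (9-21/2)²=9/4
  (10-21/2)²=1/4
  (13-21/2)²=25/4
  (20-21/2)²=361/4
  (7-21/2)²=49/4
Σ(x-μ)² = 256
σ² = 256/8 = 32

σ = √(32) ≈ 5.6569


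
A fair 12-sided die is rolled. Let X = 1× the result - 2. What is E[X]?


E[die] = (1+12)/2 = 13/2
E[X] = 1×13/2 - 2 = 9/2

E[X] = 9/2


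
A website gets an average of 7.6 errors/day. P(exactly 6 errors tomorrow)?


Poisson(λ=7.6): P(X=6) = e^(-λ)×λ^k/k!
= e^(-7.6) × 7.6^6 / 6!
≈ 0.0005004514334 × 192699.928576 / 720 ≈ 0.133940

P(X=6) ≈ 0.133940 ≈ 13.39%


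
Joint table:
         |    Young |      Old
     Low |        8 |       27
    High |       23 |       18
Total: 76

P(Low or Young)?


P(Low∨Young) = P(Low) + P(Young) - P(Low∧Young)
= (35 + 31 - 8)/76 = 58/76 = 29/38

P = 29/38 ≈ 76.32%
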